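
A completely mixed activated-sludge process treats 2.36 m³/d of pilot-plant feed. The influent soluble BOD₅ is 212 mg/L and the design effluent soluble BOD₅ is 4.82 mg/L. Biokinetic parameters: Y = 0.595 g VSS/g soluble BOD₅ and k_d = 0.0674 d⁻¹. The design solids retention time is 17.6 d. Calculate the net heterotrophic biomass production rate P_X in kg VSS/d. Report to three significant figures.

The observed yield is Y_obs = Y/(1 + k_d·θ_c) = 0.595 / (1 + 0.0674 × 17.6) = 0.595 / 2.186 = 0.2722 g VSS per g soluble BOD₅ removed.
Mass of soluble BOD₅ removed per day: Q(S₀ − S) = 2.36 × 207.2 g/m³ = 0.4889 kg/d.
P_X = Y_obs · Q(S₀ − S) = 0.2722 × 0.4889 = 0.1331 kg VSS/d.

P_X ≈ 0.133 kg VSS/d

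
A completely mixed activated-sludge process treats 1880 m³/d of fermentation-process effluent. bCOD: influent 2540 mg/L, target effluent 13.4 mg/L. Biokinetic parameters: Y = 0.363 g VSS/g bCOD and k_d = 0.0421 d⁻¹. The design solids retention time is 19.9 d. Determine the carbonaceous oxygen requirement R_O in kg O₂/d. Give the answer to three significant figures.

The observed yield is Y_obs = Y/(1 + k_d·θ_c) = 0.363 / (1 + 0.0421 × 19.9) = 0.363 / 1.838 = 0.1975 g VSS per g bCOD removed.
Substrate removed = Q·(S₀ − S) = 1880 m³/d × (2540 − 13.4) g/m³ = 4.75×10^6 g/d = 4750 kg/d.
P_X = Y_obs·Q·(S₀ − S) = 0.1975 × 4750 = 938.2 kg VSS/d.
Carbonaceous O₂ demand = substrate oxidised − cell-mass equivalent = 4750 − 1.42 × 938.2 = 3418 kg O₂/d.

R_O ≈ 3420 kg O₂/d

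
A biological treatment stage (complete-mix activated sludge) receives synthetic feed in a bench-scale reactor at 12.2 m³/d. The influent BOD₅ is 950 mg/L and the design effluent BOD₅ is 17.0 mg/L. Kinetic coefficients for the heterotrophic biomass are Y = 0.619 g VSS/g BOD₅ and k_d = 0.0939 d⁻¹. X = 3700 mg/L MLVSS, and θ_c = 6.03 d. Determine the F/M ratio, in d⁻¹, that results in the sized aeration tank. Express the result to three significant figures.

Steady-state biomass mass balance: V·X·(1 + k_d·θ_c) = Y·Q·(S₀ − S)·θ_c, so V = 0.619 × 12.2 × (950 − 17.0) × 6.03 / [3700 × (1 + 0.0939 × 6.03)] = 4.25×10^4 / 5795 = 7.332 m³.
F/M = applied load / biomass = Q·S₀/(V·X) = 12.2 × 950 / (7.332 × 3700) = 0.4273 d⁻¹.

F/M ≈ 0.427 d⁻¹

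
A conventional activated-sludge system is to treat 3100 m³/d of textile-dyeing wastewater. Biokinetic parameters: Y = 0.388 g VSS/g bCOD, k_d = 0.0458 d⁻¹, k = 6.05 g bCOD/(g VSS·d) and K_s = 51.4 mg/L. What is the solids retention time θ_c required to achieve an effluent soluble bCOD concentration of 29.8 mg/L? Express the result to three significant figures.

θ_c ≈ 1.23 d

From 1/θ_c = Y·k·S/(K_s + S) − k_d: Y·k·S/(K_s+S) = 0.388 × 6.05 × 29.8 / (51.4 + 29.8) = 0.8615 d⁻¹.
1/θ_c = 0.8615 − 0.0458 = 0.8157 d⁻¹, so θ_c = 1.226 d.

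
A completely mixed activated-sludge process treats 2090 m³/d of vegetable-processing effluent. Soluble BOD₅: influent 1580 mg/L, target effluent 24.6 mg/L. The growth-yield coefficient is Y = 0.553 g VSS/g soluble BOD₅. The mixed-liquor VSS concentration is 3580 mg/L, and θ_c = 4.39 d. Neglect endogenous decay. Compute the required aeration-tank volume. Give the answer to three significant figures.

V ≈ 2200 m³

V·X = Y·Q·ΔS·θ_c gives V = 0.553 × 2090 × (1580 − 24.6) × 4.39 / 3580 = 2204 m³.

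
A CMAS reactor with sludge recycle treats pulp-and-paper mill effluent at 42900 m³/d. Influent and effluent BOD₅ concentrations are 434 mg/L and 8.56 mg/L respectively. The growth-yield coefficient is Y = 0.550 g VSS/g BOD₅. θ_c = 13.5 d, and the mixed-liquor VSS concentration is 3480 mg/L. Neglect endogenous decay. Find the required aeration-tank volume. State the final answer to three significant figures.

Biomass mass balance (decay neglected): V·X = Y·Q·(S₀ − S)·θ_c, so V = 0.550 × 42900 × (434 − 8.56) × 13.5 / 3480 = 38942 m³.

V ≈ 38900 m³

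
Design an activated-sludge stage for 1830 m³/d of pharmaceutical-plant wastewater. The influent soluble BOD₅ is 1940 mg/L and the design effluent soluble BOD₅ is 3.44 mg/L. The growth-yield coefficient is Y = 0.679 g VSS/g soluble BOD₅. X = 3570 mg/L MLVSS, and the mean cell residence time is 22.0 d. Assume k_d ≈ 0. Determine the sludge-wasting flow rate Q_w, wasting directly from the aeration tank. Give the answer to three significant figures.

Biomass mass balance (decay neglected): V·X = Y·Q·(S₀ − S)·θ_c, so V = 0.679 × 1830 × (1940 − 3.44) × 22.0 / 3570 = 14829 m³.
For wasting at MLVSS concentration, Q_w = V/θ_c = 14829/22.0 = 674.0 m³/d.

Q_w ≈ 674 m³/d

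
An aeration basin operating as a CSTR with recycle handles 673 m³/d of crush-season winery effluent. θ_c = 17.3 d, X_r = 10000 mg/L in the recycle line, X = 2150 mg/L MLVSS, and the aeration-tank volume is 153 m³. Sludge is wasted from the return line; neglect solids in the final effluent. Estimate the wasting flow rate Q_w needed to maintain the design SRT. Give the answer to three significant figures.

Q_w ≈ 1.90 m³/d

Q_w = (V·X)/(θ_c X_r) = 153.0 × 2150 / (17.3 × 10000) = 1.901 m³/d.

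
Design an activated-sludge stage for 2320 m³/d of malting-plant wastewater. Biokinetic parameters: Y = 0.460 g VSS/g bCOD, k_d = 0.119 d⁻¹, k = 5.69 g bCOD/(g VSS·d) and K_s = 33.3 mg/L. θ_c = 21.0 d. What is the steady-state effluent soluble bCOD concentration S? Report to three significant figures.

Effluent substrate depends only on kinetics and SRT: S = K_s(1 + k_d θ_c) / [θ_c(Yk − k_d) − 1] = 33.3 × (1 + 0.119 × 21.0) / [21.0 × (0.460 × 5.69 − 0.119) − 1] = 116.5 / 51.47 = 2.264 mg/L.

S ≈ 2.26 mg/L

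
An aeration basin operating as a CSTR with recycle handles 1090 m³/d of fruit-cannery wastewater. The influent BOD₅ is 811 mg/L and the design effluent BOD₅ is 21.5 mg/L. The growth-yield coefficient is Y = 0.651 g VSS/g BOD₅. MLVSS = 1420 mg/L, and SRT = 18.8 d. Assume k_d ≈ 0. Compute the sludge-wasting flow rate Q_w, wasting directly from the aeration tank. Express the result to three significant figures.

Biomass mass balance (decay neglected): V·X = Y·Q·(S₀ − S)·θ_c, so V = 0.651 × 1090 × (811 − 21.5) × 18.8 / 1420 = 7417 m³.
Wasting from the aeration tank: Q_w = V / θ_c = 7417 / 18.8 = 394.5 m³/d.

Q_w ≈ 395 m³/d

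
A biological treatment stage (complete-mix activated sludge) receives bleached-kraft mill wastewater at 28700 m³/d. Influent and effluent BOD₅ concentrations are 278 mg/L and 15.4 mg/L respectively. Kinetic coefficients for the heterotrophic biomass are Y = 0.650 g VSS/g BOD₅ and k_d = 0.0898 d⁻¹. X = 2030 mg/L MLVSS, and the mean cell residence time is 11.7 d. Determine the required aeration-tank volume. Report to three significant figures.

V ≈ 13800 m³

Steady-state biomass mass balance: V·X·(1 + k_d·θ_c) = Y·Q·(S₀ − S)·θ_c, so V = 0.650 × 28700 × (278 − 15.4) × 11.7 / [2030 × (1 + 0.0898 × 11.7)] = 5.73×10^7 / 4163 = 13768 m³.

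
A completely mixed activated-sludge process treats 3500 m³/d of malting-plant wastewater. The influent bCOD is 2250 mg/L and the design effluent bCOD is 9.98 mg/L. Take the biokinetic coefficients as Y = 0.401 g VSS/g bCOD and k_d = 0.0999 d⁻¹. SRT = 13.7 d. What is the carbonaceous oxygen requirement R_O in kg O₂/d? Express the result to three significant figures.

R_O ≈ 5960 kg O₂/d

The observed yield is Y_obs = Y/(1 + k_d·θ_c) = 0.401 / (1 + 0.0999 × 13.7) = 0.401 / 2.369 = 0.1693 g VSS per g bCOD removed.
Mass of bCOD removed per day: Q(S₀ − S) = 3500 × 2240 g/m³ = 7840 kg/d.
P_X = Y_obs·Q·(S₀ − S) = 0.1693 × 7840 = 1327 kg VSS/d.
Carbonaceous O₂ demand = substrate oxidised − cell-mass equivalent = 7840 − 1.42 × 1327 = 5955 kg O₂/d.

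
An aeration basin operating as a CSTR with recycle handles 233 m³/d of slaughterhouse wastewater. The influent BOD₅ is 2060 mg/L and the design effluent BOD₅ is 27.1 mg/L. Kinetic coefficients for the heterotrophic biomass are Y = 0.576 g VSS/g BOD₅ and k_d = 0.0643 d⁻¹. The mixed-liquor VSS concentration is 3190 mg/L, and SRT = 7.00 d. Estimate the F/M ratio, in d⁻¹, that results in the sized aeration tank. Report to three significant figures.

Steady-state biomass mass balance: V·X·(1 + k_d·θ_c) = Y·Q·(S₀ − S)·θ_c, so V = 0.576 × 233 × (2060 − 27.1) × 7.00 / [3190 × (1 + 0.0643 × 7.00)] = 1.91×10^6 / 4626 = 412.9 m³.
F/M = Q·S₀ / (V·X) = 233 × 2060 / (412.9 × 3190) = 0.3644 g BOD₅·(g VSS·d)⁻¹.

F/M ≈ 0.364 d⁻¹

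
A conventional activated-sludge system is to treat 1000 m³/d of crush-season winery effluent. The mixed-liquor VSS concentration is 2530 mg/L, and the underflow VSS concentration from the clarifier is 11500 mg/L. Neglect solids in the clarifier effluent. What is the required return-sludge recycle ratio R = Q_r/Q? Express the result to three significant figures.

R ≈ 0.282

Mass balance around the secondary clarifier (neglecting effluent solids): R = X / (X_r − X) = 2530 / (11500 − 2530) = 0.2821.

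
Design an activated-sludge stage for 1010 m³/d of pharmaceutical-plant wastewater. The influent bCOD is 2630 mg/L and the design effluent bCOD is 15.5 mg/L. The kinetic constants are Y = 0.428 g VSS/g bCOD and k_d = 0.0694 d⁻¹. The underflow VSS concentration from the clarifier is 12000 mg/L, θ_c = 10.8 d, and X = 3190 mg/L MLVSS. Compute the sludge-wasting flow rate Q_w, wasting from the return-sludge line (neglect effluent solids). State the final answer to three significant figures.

Q_w ≈ 53.8 m³/d

Steady-state biomass mass balance: V·X·(1 + k_d·θ_c) = Y·Q·(S₀ − S)·θ_c, so V = 0.428 × 1010 × (2630 − 15.5) × 10.8 / [3190 × (1 + 0.0694 × 10.8)] = 1.22×10^7 / 5581 = 2187 m³.
Q_w = (V·X)/(θ_c X_r) = 2187 × 3190 / (10.8 × 12000) = 53.83 m³/d.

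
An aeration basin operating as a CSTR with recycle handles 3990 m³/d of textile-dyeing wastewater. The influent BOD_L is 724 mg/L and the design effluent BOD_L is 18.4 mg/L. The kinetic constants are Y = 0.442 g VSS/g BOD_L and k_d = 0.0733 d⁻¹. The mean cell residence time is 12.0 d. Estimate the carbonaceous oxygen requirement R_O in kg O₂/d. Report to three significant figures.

Observed yield with endogenous decay: Y_obs = Y / (1 + k_d·θ_c) = 0.442 / (1 + 0.0733 × 12.0) = 0.442 / 1.880 = 0.2352 g VSS/g BOD_L.
Substrate removed = Q·(S₀ − S) = 3990 m³/d × (724 − 18.4) g/m³ = 2.82×10^6 g/d = 2815 kg/d.
Biomass synthesised: P_X = Y_obs × 2815 = 662.0 kg VSS/d.
R_O = Q·(S₀ − S) − 1.42·P_X = 2815 − 1.42 × 662.0 = 1875 kg O₂/d.

R_O ≈ 1880 kg O₂/d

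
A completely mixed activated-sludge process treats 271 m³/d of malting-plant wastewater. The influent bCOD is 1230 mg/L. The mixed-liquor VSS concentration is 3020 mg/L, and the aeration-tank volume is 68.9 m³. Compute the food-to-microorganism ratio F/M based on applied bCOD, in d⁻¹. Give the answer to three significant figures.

Food-to-microorganism ratio F/M = Q S₀ / (V X) = 271 × 1230 / (68.90 × 3020) = 1.602 d⁻¹.

F/M ≈ 1.60 d⁻¹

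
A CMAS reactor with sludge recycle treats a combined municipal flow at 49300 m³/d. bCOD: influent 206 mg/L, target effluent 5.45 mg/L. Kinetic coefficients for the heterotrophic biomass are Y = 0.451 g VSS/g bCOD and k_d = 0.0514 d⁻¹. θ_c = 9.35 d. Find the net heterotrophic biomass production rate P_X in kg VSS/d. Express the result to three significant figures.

Y_obs = Y / (1 + k_d θ_c) = 0.451 / (1 + 0.0514 × 9.35) = 0.451 / 1.481 = 0.3046.
ΔS = 206 − 5.45 = 200.6 mg/L, so the substrate removal rate is 49300 × 200.6/1000 = 9887 kg bCOD/d.
Biomass produced: P_X = Y_obs·Q·ΔS = 0.3046 × 9887 ≈ 3012 kg VSS/d.

P_X ≈ 3010 kg VSS/d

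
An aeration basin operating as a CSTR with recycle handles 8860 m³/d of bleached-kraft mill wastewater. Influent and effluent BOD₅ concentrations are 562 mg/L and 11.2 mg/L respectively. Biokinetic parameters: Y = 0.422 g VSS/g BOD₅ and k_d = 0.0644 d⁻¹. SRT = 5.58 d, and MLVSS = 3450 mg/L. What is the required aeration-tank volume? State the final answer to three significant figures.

From the SRT design equation V = Y Q (S₀−S) θ_c / [X (1 + k_d θ_c)] = 0.422 × 8860 × (562 − 11.2) × 5.58 / [3450 × (1 + 0.0644 × 5.58)] = 1.15×10^7 / 4690 = 2450 m³.

V ≈ 2450 m³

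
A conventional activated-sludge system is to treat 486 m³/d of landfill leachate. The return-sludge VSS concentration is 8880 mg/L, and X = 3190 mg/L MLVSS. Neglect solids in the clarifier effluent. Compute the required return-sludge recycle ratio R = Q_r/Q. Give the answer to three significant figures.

Solids balance on the clarifier gives (1+R)X = R·X_r, so R = X/(X_r − X) = 3190 / (8880 − 3190) = 0.5606.

R ≈ 0.561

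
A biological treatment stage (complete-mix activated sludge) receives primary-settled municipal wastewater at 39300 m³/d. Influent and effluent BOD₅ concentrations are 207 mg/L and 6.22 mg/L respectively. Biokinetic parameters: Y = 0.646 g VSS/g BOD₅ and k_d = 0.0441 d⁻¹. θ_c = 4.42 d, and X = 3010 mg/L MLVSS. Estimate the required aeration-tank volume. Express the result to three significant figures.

V ≈ 6260 m³

Steady-state biomass mass balance: V·X·(1 + k_d·θ_c) = Y·Q·(S₀ − S)·θ_c, so V = 0.646 × 39300 × (207 − 6.22) × 4.42 / [3010 × (1 + 0.0441 × 4.42)] = 2.25×10^7 / 3597 = 6264 m³.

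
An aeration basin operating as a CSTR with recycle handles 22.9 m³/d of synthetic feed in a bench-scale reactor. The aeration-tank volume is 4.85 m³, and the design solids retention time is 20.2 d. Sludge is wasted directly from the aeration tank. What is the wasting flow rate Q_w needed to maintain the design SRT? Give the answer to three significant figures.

Q_w ≈ 0.240 m³/d

Wasting from the aeration tank: Q_w = V / θ_c = 4.850 / 20.2 = 0.2401 m³/d.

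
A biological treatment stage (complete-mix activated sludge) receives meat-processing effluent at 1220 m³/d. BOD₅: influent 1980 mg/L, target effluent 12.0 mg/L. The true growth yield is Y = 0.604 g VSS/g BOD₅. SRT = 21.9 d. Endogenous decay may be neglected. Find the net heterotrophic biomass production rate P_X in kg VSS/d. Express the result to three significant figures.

P_X ≈ 1450 kg VSS/d

No decay correction is needed, so Y_obs = Y = 0.604.
ΔS = 1980 − 12.0 = 1968 mg/L, so the substrate removal rate is 1220 × 1968/1000 = 2401 kg BOD₅/d.
Biomass produced: P_X = Y_obs·Q·ΔS = 0.6040 × 2401 ≈ 1450 kg VSS/d.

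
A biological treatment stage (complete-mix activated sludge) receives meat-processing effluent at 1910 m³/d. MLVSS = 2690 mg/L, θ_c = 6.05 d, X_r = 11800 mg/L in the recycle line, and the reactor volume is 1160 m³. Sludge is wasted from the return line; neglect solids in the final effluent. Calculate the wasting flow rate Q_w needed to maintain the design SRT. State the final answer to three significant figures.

Q_w ≈ 43.7 m³/d

Wasting from the return line (neglecting effluent solids): Q_w = V·X / (θ_c·X_r) = 1160 × 2690 / (6.05 × 11800) = 43.71 m³/d.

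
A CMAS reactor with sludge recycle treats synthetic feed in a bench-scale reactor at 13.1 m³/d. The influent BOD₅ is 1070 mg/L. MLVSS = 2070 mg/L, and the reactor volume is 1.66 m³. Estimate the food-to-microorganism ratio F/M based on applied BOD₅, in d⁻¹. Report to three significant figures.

F/M ≈ 4.08 d⁻¹

F/M = applied load / biomass = Q·S₀/(V·X) = 13.1 × 1070 / (1.660 × 2070) = 4.079 d⁻¹.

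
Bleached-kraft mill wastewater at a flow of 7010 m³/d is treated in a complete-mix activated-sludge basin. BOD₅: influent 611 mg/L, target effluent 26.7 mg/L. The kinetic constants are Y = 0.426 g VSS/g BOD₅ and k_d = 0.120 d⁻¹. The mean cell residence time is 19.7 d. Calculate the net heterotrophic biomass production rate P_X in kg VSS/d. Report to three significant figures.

P_X ≈ 519 kg VSS/d

Correct the yield for decay: Y_obs = Y/(1 + k_d θ_c) = 0.426 / (1 + 0.120 × 19.7) = 0.426 / 3.364 = 0.1266.
Substrate removed = Q·(S₀ − S) = 7010 m³/d × (611 − 26.7) g/m³ = 4.1×10^6 g/d = 4096 kg/d.
So the net sludge growth is P_X = 0.1266 × 4096 = 518.7 kg VSS/d.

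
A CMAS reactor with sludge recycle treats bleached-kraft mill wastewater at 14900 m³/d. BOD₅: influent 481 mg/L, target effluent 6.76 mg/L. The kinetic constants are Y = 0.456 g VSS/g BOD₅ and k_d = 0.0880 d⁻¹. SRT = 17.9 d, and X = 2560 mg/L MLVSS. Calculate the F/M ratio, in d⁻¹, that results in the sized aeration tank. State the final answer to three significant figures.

F/M ≈ 0.320 d⁻¹

Steady-state biomass mass balance: V·X·(1 + k_d·θ_c) = Y·Q·(S₀ − S)·θ_c, so V = 0.456 × 14900 × (481 − 6.76) × 17.9 / [2560 × (1 + 0.0880 × 17.9)] = 5.77×10^7 / 6593 = 8749 m³.
F/M = applied load / biomass = Q·S₀/(V·X) = 14900 × 481 / (8749 × 2560) = 0.3200 d⁻¹.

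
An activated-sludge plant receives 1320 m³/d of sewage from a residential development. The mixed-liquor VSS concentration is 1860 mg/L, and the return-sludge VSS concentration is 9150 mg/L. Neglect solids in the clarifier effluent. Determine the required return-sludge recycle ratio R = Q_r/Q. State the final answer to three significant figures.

R ≈ 0.255

R = Q_r/Q = X/(X_r − X) = 1860 / (9150 − 1860) = 0.2551.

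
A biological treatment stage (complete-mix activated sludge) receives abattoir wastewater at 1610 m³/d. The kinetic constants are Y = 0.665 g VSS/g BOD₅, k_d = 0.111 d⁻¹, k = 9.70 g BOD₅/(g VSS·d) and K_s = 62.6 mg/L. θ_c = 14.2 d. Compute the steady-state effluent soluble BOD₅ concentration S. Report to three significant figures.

For a completely mixed reactor with recycle the Lawrence–McCarty relation gives S = K_s·(1 + k_d·θ_c) / [θ_c·(Y·k − k_d) − 1] = 62.6 × (1 + 0.111 × 14.2) / [14.2 × (0.665 × 9.70 − 0.111) − 1] = 161.3 / 89.02 = 1.812 mg/L.

S ≈ 1.81 mg/L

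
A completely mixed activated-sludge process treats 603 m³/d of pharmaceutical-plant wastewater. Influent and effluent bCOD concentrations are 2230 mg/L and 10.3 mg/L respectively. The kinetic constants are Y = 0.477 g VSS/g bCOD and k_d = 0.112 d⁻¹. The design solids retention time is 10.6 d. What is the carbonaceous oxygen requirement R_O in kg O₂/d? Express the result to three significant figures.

R_O ≈ 924 kg O₂/d

Y_obs = Y / (1 + k_d θ_c) = 0.477 / (1 + 0.112 × 10.6) = 0.477 / 2.187 = 0.2181.
Mass of bCOD removed per day: Q(S₀ − S) = 603 × 2220 g/m³ = 1338 kg/d.
Net sludge production P_X = 0.2181 × 1338 = 291.9 kg VSS/d.
R_O = Q·ΔS − 1.42 P_X = 1338 − 414.5 = 924.0 kg O₂/d.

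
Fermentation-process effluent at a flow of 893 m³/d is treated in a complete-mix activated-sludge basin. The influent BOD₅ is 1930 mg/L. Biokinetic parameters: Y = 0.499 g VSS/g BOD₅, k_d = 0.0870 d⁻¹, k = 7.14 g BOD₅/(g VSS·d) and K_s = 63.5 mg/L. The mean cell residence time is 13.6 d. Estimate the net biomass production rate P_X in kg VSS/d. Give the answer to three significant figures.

Effluent substrate depends only on kinetics and SRT: S = K_s(1 + k_d θ_c) / [θ_c(Yk − k_d) − 1] = 63.5 × (1 + 0.0870 × 13.6) / [13.6 × (0.499 × 7.14 − 0.0870) − 1] = 138.6 / 46.27 = 2.996 mg/L.
Observed yield with endogenous decay: Y_obs = Y / (1 + k_d·θ_c) = 0.499 / (1 + 0.0870 × 13.6) = 0.499 / 2.183 = 0.2286 g VSS/g BOD₅.
Q·(S₀ − S) = 893 × (1930 − 3.00) × 10⁻³ = 1721 kg/d removed.
P_X = Y_obs · Q(S₀ − S) = 0.2286 × 1721 = 393.3 kg VSS/d.

P_X ≈ 393 kg VSS/d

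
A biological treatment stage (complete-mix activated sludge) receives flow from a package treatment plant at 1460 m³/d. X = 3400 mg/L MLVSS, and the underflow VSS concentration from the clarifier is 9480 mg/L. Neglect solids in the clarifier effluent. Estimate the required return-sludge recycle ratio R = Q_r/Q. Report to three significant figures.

R ≈ 0.559

Mass balance around the secondary clarifier (neglecting effluent solids): R = X / (X_r − X) = 3400 / (9480 − 3400) = 0.5592.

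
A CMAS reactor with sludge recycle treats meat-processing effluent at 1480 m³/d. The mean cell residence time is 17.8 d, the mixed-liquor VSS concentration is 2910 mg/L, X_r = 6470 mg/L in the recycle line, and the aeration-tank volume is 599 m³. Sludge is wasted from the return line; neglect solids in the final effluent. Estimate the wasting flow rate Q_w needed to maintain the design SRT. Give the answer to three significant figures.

Wasting from the return line (neglecting effluent solids): Q_w = V·X / (θ_c·X_r) = 599.0 × 2910 / (17.8 × 6470) = 15.14 m³/d.

Q_w ≈ 15.1 m³/d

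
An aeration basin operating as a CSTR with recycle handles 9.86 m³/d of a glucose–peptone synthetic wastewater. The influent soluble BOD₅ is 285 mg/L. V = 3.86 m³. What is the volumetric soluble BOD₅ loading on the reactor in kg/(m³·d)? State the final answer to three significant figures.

Volumetric loading L_v = Q·S₀ / V = 9.86 × 285 g/m³ / 3.860 m³ = 728.0 g/(m³·d) = 0.7280 kg soluble BOD₅/(m³·d).

L_v ≈ 0.728 kg soluble BOD₅/(m³·d)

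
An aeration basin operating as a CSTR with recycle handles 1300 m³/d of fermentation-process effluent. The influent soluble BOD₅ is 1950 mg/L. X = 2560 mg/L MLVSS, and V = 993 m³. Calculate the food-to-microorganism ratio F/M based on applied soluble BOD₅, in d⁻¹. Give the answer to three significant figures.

Food-to-microorganism ratio F/M = Q S₀ / (V X) = 1300 × 1950 / (993.0 × 2560) = 0.9972 d⁻¹.

F/M ≈ 0.997 d⁻¹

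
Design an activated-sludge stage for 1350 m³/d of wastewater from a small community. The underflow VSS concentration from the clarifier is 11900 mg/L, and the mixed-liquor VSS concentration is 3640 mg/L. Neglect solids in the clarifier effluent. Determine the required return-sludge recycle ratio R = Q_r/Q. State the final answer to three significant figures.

R = Q_r/Q = X/(X_r − X) = 3640 / (11900 − 3640) = 0.4407.

R ≈ 0.441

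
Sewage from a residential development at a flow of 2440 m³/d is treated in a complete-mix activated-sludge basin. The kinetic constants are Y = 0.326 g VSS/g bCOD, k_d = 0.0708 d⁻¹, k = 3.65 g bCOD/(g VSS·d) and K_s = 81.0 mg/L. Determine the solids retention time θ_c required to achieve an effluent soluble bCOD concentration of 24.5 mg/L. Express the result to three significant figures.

θ_c ≈ 4.87 d

Specific growth rate at S = 24.5 mg/L: μ = YkS/(K_s+S) = 0.326·3.65·24.5/(81.0+24.5) = 0.2763 d⁻¹.
1/θ_c = 0.2763 − 0.0708 = 0.2055 d⁻¹, so θ_c = 4.866 d.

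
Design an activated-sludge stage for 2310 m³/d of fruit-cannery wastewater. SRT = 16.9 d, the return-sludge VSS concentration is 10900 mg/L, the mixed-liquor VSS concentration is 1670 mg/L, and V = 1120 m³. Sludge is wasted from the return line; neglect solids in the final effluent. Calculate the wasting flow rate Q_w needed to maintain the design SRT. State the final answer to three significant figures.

Wasting from the return line (neglecting effluent solids): Q_w = V·X / (θ_c·X_r) = 1120 × 1670 / (16.9 × 10900) = 10.15 m³/d.

Q_w ≈ 10.2 m³/d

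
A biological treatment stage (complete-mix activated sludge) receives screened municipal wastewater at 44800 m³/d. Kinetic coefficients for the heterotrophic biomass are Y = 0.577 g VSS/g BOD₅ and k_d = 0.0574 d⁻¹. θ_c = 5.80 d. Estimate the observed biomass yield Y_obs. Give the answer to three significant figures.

Observed yield with endogenous decay: Y_obs = Y / (1 + k_d·θ_c) = 0.577 / (1 + 0.0574 × 5.80) = 0.577 / 1.333 = 0.4329 g VSS/g BOD₅.

Y_obs ≈ 0.433 g VSS/g BOD₅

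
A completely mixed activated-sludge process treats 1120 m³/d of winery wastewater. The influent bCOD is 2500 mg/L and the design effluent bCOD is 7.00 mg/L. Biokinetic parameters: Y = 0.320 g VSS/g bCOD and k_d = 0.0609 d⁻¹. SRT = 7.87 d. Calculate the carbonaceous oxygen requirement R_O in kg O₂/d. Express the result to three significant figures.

R_O ≈ 1930 kg O₂/d

Y_obs = Y / (1 + k_d θ_c) = 0.320 / (1 + 0.0609 × 7.87) = 0.320 / 1.479 = 0.2163.
Mass of bCOD removed per day: Q(S₀ − S) = 1120 × 2493 g/m³ = 2792 kg/d.
Net sludge production P_X = 0.2163 × 2792 = 604.0 kg VSS/d.
R_O = Q·(S₀ − S) − 1.42·P_X = 2792 − 1.42 × 604.0 = 1934 kg O₂/d.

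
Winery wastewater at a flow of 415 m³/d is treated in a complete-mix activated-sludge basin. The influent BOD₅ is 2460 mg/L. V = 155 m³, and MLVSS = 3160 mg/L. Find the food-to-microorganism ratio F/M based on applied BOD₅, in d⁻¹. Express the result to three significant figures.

F/M ≈ 2.08 d⁻¹

Food-to-microorganism ratio F/M = Q S₀ / (V X) = 415 × 2460 / (155.0 × 3160) = 2.084 d⁻¹.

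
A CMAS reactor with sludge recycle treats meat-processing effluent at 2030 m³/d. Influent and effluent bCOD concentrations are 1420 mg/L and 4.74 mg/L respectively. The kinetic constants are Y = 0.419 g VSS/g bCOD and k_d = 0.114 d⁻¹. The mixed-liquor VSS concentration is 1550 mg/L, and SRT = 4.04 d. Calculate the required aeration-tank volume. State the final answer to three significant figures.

V ≈ 2150 m³

Steady-state biomass mass balance: V·X·(1 + k_d·θ_c) = Y·Q·(S₀ − S)·θ_c, so V = 0.419 × 2030 × (1420 − 4.74) × 4.04 / [1550 × (1 + 0.114 × 4.04)] = 4.86×10^6 / 2264 = 2148 m³.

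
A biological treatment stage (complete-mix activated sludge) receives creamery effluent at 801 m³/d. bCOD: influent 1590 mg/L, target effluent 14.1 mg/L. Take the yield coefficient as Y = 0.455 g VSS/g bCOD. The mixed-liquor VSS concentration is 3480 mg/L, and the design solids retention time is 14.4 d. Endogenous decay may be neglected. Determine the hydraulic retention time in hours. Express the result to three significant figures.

V·X = Y·Q·ΔS·θ_c gives V = 0.455 × 801 × (1590 − 14.1) × 14.4 / 3480 = 2377 m³.
τ = V/Q = 2377/801 = 2.967 d, or 71.21 h.

τ ≈ 71.2 h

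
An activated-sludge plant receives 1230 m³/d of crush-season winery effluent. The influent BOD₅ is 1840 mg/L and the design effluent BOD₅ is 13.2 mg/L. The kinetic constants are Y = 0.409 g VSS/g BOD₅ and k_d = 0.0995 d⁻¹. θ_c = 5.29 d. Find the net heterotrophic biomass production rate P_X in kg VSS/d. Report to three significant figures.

P_X ≈ 602 kg VSS/d

The observed yield is Y_obs = Y/(1 + k_d·θ_c) = 0.409 / (1 + 0.0995 × 5.29) = 0.409 / 1.526 = 0.2680 g VSS per g BOD₅ removed.
Q·(S₀ − S) = 1230 × (1840 − 13.2) × 10⁻³ = 2247 kg/d removed.
Net biomass production P_X = Y_obs × Q·(S₀ − S) = 0.2680 × 2247 = 602.1 kg VSS/d.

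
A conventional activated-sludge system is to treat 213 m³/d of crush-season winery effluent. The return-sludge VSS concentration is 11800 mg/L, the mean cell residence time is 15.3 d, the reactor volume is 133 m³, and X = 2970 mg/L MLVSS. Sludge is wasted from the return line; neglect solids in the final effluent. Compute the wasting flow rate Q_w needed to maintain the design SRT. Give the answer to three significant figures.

Q_w ≈ 2.19 m³/d

Wasting from the return line (neglecting effluent solids): Q_w = V·X / (θ_c·X_r) = 133.0 × 2970 / (15.3 × 11800) = 2.188 m³/d.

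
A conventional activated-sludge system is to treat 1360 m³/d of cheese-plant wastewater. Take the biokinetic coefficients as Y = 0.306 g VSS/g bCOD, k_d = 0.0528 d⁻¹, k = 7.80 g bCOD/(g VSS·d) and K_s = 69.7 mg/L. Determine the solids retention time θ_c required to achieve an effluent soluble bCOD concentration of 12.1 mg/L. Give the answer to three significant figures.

At the target effluent, Y k S/(K_s+S) = 0.306×7.80×12.1/81.80 = 0.3531 d⁻¹.
Then 1/θ_c = μ − k_d = 0.3531 − 0.0528 = 0.3003 d⁻¹, giving θ_c = 3.330 d.

θ_c ≈ 3.33 d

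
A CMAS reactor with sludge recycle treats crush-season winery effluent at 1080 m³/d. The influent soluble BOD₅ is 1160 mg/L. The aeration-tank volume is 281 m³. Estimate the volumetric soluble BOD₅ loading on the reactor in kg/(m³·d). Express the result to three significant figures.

L_v ≈ 4.46 kg soluble BOD₅/(m³·d)

Volumetric loading L_v = Q·S₀ / V = 1080 × 1160 g/m³ / 281.0 m³ = 4458 g/(m³·d) = 4.458 kg soluble BOD₅/(m³·d).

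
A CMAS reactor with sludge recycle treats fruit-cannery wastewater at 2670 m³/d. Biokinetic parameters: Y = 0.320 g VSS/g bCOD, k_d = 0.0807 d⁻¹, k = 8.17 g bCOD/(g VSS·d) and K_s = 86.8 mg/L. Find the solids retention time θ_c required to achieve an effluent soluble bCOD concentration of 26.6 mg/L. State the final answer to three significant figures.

θ_c ≈ 1.88 d

Specific growth rate at S = 26.6 mg/L: μ = YkS/(K_s+S) = 0.320·8.17·26.6/(86.8+26.6) = 0.6133 d⁻¹.
1/θ_c = 0.6133 − 0.0807 = 0.5326 d⁻¹, so θ_c = 1.878 d.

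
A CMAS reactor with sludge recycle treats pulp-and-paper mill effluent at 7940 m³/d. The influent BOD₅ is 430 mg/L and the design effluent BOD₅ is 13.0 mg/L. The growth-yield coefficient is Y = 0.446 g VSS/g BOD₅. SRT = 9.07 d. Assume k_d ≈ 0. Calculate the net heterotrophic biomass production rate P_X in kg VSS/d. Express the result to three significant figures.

P_X ≈ 1480 kg VSS/d

With endogenous decay neglected, the observed yield equals the true yield: Y_obs = Y = 0.446 g VSS/g BOD₅.
Mass of BOD₅ removed per day: Q(S₀ − S) = 7940 × 417.0 g/m³ = 3311 kg/d.
So the net sludge growth is P_X = 0.4460 × 3311 = 1477 kg VSS/d.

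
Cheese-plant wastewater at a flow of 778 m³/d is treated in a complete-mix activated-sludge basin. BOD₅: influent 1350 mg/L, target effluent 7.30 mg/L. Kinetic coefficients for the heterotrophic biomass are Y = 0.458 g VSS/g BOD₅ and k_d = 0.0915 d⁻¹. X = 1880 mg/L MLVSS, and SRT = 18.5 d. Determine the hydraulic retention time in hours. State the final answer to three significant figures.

τ ≈ 53.9 h

From the SRT design equation V = Y Q (S₀−S) θ_c / [X (1 + k_d θ_c)] = 0.458 × 778 × (1350 − 7.30) × 18.5 / [1880 × (1 + 0.0915 × 18.5)] = 8.85×10^6 / 5062 = 1748 m³.
HRT = V/Q = 1748 m³ / 778 m³·d⁻¹ = 2.247 d × 24 = 53.94 h.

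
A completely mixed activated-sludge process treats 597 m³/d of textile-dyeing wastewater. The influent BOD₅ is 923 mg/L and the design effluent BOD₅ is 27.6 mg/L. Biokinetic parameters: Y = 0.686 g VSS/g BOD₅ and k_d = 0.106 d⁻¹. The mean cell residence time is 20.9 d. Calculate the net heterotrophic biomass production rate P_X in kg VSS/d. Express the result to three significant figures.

P_X ≈ 114 kg VSS/d

Observed yield with endogenous decay: Y_obs = Y / (1 + k_d·θ_c) = 0.686 / (1 + 0.106 × 20.9) = 0.686 / 3.215 = 0.2133 g VSS/g BOD₅.
Substrate removed = Q·(S₀ − S) = 597 m³/d × (923 − 27.6) g/m³ = 5.35×10^5 g/d = 534.6 kg/d.
Biomass produced: P_X = Y_obs·Q·ΔS = 0.2133 × 534.6 ≈ 114.0 kg VSS/d.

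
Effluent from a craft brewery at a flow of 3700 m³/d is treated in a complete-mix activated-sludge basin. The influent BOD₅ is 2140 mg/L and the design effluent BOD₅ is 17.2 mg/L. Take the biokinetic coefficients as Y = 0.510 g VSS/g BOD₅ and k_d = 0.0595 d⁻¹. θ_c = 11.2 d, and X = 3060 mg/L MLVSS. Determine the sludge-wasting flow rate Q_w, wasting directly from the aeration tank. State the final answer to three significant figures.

Steady-state biomass mass balance: V·X·(1 + k_d·θ_c) = Y·Q·(S₀ − S)·θ_c, so V = 0.510 × 3700 × (2140 − 17.2) × 11.2 / [3060 × (1 + 0.0595 × 11.2)] = 4.49×10^7 / 5099 = 8798 m³.
With mixed-liquor wasting, θ_c = V/Q_w, so Q_w = V/θ_c = 8798/11.2 = 785.6 m³/d.

Q_w ≈ 786 m³/d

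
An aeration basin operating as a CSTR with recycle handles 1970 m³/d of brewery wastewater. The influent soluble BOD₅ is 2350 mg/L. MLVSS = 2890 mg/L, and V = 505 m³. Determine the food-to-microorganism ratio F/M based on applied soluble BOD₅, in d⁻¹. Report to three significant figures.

F/M = applied load / biomass = Q·S₀/(V·X) = 1970 × 2350 / (505.0 × 2890) = 3.172 d⁻¹.

F/M ≈ 3.17 d⁻¹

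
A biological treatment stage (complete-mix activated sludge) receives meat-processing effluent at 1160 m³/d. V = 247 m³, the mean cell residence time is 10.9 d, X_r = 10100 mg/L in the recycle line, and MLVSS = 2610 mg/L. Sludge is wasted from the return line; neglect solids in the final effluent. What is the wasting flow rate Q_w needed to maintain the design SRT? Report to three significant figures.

Q_w ≈ 5.86 m³/d

Q_w = (V·X)/(θ_c X_r) = 247.0 × 2610 / (10.9 × 10100) = 5.856 m³/d.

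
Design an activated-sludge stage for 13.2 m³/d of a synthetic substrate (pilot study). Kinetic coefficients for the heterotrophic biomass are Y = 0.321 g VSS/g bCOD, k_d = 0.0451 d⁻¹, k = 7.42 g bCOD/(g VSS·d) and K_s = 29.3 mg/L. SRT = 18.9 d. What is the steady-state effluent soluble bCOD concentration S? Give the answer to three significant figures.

S ≈ 1.26 mg/L

For a completely mixed reactor with recycle the Lawrence–McCarty relation gives S = K_s·(1 + k_d·θ_c) / [θ_c·(Y·k − k_d) − 1] = 29.3 × (1 + 0.0451 × 18.9) / [18.9 × (0.321 × 7.42 − 0.0451) − 1] = 54.28 / 43.16 = 1.257 mg/L.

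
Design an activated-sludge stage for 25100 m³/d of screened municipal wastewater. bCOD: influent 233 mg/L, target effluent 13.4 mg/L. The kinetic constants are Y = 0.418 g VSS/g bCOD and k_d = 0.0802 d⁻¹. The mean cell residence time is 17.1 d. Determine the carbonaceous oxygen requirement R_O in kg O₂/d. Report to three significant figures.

Observed yield with endogenous decay: Y_obs = Y / (1 + k_d·θ_c) = 0.418 / (1 + 0.0802 × 17.1) = 0.418 / 2.371 = 0.1763 g VSS/g bCOD.
ΔS = 233 − 13.4 = 219.6 mg/L, so the substrate removal rate is 25100 × 219.6/1000 = 5512 kg bCOD/d.
P_X = Y_obs·Q·(S₀ − S) = 0.1763 × 5512 = 971.6 kg VSS/d.
Carbonaceous O₂ demand = substrate oxidised − cell-mass equivalent = 5512 − 1.42 × 971.6 = 4132 kg O₂/d.

R_O ≈ 4130 kg O₂/d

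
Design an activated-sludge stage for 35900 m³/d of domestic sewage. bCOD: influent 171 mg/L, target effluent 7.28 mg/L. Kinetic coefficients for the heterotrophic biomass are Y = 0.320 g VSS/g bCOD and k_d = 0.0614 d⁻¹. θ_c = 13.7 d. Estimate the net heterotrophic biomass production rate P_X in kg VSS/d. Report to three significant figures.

Y_obs = Y / (1 + k_d θ_c) = 0.320 / (1 + 0.0614 × 13.7) = 0.320 / 1.841 = 0.1738.
Mass of bCOD removed per day: Q(S₀ − S) = 35900 × 163.7 g/m³ = 5878 kg/d.
P_X = Y_obs · Q(S₀ − S) = 0.1738 × 5878 = 1022 kg VSS/d.

P_X ≈ 1020 kg VSS/d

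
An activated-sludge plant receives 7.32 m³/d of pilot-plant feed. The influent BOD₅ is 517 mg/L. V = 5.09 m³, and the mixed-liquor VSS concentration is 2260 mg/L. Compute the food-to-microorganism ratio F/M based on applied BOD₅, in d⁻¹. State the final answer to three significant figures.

F/M ≈ 0.329 d⁻¹

F/M = applied load / biomass = Q·S₀/(V·X) = 7.32 × 517 / (5.090 × 2260) = 0.3290 d⁻¹.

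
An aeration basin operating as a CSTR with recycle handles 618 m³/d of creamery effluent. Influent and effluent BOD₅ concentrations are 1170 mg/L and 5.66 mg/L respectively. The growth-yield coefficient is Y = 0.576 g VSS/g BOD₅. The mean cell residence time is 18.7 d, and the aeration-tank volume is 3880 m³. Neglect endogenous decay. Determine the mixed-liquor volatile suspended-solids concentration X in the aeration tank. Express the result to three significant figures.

X ≈ 2000 mg/L

From V·X = Y·Q·(S₀ − S)·θ_c (decay neglected): X = 0.576 × 618 × (1170 − 5.66) × 18.7 / 3880 = 1998 mg/L.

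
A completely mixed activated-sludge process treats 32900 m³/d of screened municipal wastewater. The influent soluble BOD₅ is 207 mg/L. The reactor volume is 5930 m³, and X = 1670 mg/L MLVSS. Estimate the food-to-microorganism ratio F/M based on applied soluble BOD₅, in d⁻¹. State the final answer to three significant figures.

F/M = applied load / biomass = Q·S₀/(V·X) = 32900 × 207 / (5930 × 1670) = 0.6877 d⁻¹.

F/M ≈ 0.688 d⁻¹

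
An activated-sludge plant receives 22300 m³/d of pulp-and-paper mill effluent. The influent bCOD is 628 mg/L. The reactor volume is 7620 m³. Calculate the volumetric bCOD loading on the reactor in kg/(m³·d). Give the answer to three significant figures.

L_v = Q S₀ / V = 22300 × 628 × 10⁻³ / 7620 = 1.838 kg/(m³·d).

L_v ≈ 1.84 kg bCOD/(m³·d)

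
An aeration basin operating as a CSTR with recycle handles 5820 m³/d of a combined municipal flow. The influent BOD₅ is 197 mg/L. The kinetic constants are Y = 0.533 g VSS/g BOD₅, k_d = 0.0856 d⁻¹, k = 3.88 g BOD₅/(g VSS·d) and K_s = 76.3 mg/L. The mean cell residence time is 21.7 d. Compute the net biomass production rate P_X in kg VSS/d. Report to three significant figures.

P_X ≈ 208 kg VSS/d

Effluent substrate depends only on kinetics and SRT: S = K_s(1 + k_d θ_c) / [θ_c(Yk − k_d) − 1] = 76.3 × (1 + 0.0856 × 21.7) / [21.7 × (0.533 × 3.88 − 0.0856) − 1] = 218.0 / 42.02 = 5.189 mg/L.
The observed yield is Y_obs = Y/(1 + k_d·θ_c) = 0.533 / (1 + 0.0856 × 21.7) = 0.533 / 2.858 = 0.1865 g VSS per g BOD₅ removed.
ΔS = 197 − 5.19 = 191.8 mg/L, so the substrate removal rate is 5820 × 191.8/1000 = 1116 kg BOD₅/d.
Biomass produced: P_X = Y_obs·Q·ΔS = 0.1865 × 1116 ≈ 208.2 kg VSS/d.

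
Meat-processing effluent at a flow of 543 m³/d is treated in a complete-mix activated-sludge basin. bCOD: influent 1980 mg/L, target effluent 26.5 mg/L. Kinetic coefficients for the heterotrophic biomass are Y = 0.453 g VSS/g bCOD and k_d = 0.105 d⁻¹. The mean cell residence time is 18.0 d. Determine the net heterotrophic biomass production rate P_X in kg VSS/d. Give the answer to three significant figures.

The observed yield is Y_obs = Y/(1 + k_d·θ_c) = 0.453 / (1 + 0.105 × 18.0) = 0.453 / 2.890 = 0.1567 g VSS per g bCOD removed.
Mass of bCOD removed per day: Q(S₀ − S) = 543 × 1954 g/m³ = 1061 kg/d.
Biomass produced: P_X = Y_obs·Q·ΔS = 0.1567 × 1061 ≈ 166.3 kg VSS/d.

P_X ≈ 166 kg VSS/d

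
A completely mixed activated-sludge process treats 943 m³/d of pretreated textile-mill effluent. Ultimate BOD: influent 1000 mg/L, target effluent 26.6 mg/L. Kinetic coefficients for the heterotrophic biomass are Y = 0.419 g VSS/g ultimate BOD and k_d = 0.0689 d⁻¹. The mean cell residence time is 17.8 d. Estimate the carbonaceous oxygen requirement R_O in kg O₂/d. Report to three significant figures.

R_O ≈ 673 kg O₂/d

Y_obs = Y / (1 + k_d θ_c) = 0.419 / (1 + 0.0689 × 17.8) = 0.419 / 2.226 = 0.1882.
Substrate removed = Q·(S₀ − S) = 943 m³/d × (1000 − 26.6) g/m³ = 9.18×10^5 g/d = 917.9 kg/d.
P_X = Y_obs·Q·(S₀ − S) = 0.1882 × 917.9 = 172.7 kg VSS/d.
Carbonaceous O₂ demand = substrate oxidised − cell-mass equivalent = 917.9 − 1.42 × 172.7 = 672.6 kg O₂/d.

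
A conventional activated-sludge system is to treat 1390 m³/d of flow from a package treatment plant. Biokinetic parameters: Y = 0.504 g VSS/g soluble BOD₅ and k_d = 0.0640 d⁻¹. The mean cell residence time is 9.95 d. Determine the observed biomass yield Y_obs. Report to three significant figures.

Y_obs ≈ 0.308 g VSS/g soluble BOD₅

Y_obs = Y / (1 + k_d θ_c) = 0.504 / (1 + 0.0640 × 9.95) = 0.504 / 1.637 = 0.3079.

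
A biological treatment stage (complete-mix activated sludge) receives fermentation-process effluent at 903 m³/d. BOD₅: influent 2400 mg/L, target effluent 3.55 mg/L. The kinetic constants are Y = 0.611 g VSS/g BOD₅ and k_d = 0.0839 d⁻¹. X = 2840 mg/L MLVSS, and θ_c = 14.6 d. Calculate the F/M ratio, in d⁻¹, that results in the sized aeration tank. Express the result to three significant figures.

F/M ≈ 0.250 d⁻¹

From the SRT design equation V = Y Q (S₀−S) θ_c / [X (1 + k_d θ_c)] = 0.611 × 903 × (2400 − 3.55) × 14.6 / [2840 × (1 + 0.0839 × 14.6)] = 1.93×10^7 / 6319 = 3055 m³.
F/M = Q·S₀ / (V·X) = 903 × 2400 / (3055 × 2840) = 0.2498 g BOD₅·(g VSS·d)⁻¹.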